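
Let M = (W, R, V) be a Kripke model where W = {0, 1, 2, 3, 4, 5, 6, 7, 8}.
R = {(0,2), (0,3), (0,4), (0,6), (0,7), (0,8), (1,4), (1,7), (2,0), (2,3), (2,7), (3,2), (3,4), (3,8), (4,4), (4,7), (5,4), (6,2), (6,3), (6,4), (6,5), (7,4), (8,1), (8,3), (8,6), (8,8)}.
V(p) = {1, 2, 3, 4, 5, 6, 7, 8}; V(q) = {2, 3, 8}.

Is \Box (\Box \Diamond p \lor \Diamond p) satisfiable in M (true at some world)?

Recall that \Box ψ holds at a world iff ψ holds at every accessible world, and \Diamond ψ holds iff ψ holds at some accessible world.
Let φ = \Box (\Box \Diamond p \lor \Diamond p). Evaluate φ at each world:
  0 (successors {2, 3, 4, 6, 7, 8}): φ is true.
  1 (successors {4, 7}): φ is true.
  2 (successors {0, 3, 7}): φ is true.
  3 (successors {2, 4, 8}): φ is true.
  4 (successors {4, 7}): φ is true.
  5 (successors {4}): φ is true.
  6 (successors {2, 3, 4, 5}): φ is true.
  7 (successors {4}): φ is true.
  8 (successors {1, 3, 6, 8}): φ is true.
Detail at 0 (witness):
  At 0: \Box (\Box \Diamond p \lor \Diamond p) requires \Box \Diamond p \lor \Diamond p at every successor {2, 3, 4, 6, 7, 8}.
    At 2: \Box \Diamond p \lor \Diamond p is true.
    At 3: \Box \Diamond p \lor \Diamond p is true.
    At 4: \Box \Diamond p \lor \Diamond p is true.
    At 6: \Box \Diamond p \lor \Diamond p is true.
    At 7: \Box \Diamond p \lor \Diamond p is true.
    At 8: \Box \Diamond p \lor \Diamond p is true.
  So \Box (\Box \Diamond p \lor \Diamond p) is true at 0.

Yes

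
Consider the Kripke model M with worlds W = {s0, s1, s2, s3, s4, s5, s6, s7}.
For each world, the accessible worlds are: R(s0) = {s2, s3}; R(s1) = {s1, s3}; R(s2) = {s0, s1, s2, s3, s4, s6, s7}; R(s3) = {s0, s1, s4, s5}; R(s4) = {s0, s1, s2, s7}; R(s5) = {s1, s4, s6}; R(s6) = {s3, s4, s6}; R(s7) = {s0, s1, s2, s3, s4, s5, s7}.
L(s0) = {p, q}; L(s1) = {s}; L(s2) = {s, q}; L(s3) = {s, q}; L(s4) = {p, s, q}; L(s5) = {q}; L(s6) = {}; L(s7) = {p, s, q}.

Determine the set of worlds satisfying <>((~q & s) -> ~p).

Let φ = <>((~q & s) -> ~p). Evaluate φ at each world:
  s0 (successors {s2, s3}): φ is true.
  s1 (successors {s1, s3}): φ is true.
  s2 (successors {s0, s1, s2, s3, s4, s6, s7}): φ is true.
  s3 (successors {s0, s1, s4, s5}): φ is true.
  s4 (successors {s0, s1, s2, s7}): φ is true.
  s5 (successors {s1, s4, s6}): φ is true.
  s6 (successors {s3, s4, s6}): φ is true.
  s7 (successors {s0, s1, s2, s3, s4, s5, s7}): φ is true.
For instance, at s1:
  At s1: <>((~q & s) -> ~p) requires (~q & s) -> ~p at some successor in {s1, s3}.
    (~q & s) -> ~p holds at s1, so <>((~q & s) -> ~p) is true at s1.
Satisfying worlds: {s0, s1, s2, s3, s4, s5, s6, s7}

s0, s1, s2, s3, s4, s5, s6, s7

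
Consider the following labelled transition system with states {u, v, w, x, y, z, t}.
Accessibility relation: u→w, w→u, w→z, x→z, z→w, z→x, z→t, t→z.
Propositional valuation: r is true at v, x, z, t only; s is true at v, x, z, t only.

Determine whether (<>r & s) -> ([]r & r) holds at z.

No

At z: <>r & s is true, []r & r is false, so (<>r & s) -> ([]r & r) is false.
  At z: <>r is true, s is true, so <>r & s is true.
    At z: <>r requires r at some successor in {w, x, t}.
      r holds at x, so <>r is true at z.
  At z: []r is false, r is true, so []r & r is false.
    At z: []r requires r at every successor {w, x, t}.
      r fails at w, so []r is false at z.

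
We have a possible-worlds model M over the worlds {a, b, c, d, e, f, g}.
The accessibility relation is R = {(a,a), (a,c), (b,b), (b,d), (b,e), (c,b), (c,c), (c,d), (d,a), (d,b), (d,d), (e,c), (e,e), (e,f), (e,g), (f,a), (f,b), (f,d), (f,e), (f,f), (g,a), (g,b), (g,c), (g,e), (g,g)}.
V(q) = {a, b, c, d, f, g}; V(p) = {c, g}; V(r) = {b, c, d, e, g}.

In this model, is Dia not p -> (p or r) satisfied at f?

No

At f: Dia not p is true, p or r is false, so Dia not p -> (p or r) is false.
  At f: Dia not p requires not p at some successor in {a, b, d, e, f}.
    not p holds at a, so Dia not p is true at f.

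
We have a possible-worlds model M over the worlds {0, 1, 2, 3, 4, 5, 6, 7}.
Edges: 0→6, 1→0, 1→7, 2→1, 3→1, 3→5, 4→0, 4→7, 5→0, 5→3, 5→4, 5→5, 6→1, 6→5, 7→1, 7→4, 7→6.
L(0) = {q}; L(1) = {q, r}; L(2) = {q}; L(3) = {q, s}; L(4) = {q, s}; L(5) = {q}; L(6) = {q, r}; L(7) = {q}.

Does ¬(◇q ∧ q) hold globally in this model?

Let φ = ¬(◇q ∧ q). Evaluate φ at each world:
  0 (successors {6}): φ is false.
  1 (successors {0, 7}): φ is false.
  2 (successors {1}): φ is false.
  3 (successors {1, 5}): φ is false.
  4 (successors {0, 7}): φ is false.
  5 (successors {0, 3, 4, 5}): φ is false.
  6 (successors {1, 5}): φ is false.
  7 (successors {1, 4, 6}): φ is false.
Detail at 0 (counterexample):
  At 0: ◇q ∧ q is true, so ¬(◇q ∧ q) is false.
    At 0: ◇q is true, q is true, so ◇q ∧ q is true.
      At 0: ◇q requires q at some successor in {6}.
        q holds at 6, so ◇q is true at 0.

No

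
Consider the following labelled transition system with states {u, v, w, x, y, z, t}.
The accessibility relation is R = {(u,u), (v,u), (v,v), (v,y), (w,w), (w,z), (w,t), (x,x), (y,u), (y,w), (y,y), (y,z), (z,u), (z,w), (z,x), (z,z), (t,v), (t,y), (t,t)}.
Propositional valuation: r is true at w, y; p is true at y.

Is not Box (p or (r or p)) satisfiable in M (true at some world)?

Let φ = not Box (p or (r or p)). Evaluate φ at each world:
  u (successors {u}): φ is true.
  v (successors {u, v, y}): φ is true.
  w (successors {w, z, t}): φ is true.
  x (successors {x}): φ is true.
  y (successors {u, w, y, z}): φ is true.
  z (successors {u, w, x, z}): φ is true.
  t (successors {v, y, t}): φ is true.
Detail at u (witness):
  At u: Box (p or (r or p)) is false, so not Box (p or (r or p)) is true.
    At u: Box (p or (r or p)) requires p or (r or p) at every successor {u}.
      p or (r or p) fails at u, so Box (p or (r or p)) is false at u.

Yes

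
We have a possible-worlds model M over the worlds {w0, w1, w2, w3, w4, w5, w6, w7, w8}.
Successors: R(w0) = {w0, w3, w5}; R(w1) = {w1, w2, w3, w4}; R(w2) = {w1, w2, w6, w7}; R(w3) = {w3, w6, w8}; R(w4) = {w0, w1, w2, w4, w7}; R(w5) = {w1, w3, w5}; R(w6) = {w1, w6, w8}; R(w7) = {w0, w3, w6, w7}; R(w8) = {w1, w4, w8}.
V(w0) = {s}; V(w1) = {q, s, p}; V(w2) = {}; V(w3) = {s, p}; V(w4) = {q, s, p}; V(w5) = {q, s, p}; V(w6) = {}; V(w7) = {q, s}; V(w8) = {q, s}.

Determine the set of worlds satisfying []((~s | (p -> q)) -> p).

Let φ = []((~s | (p -> q)) -> p). Evaluate φ at each world:
  w0 (successors {w0, w3, w5}): φ is false.
  w1 (successors {w1, w2, w3, w4}): φ is false.
  w2 (successors {w1, w2, w6, w7}): φ is false.
  w3 (successors {w3, w6, w8}): φ is false.
  w4 (successors {w0, w1, w2, w4, w7}): φ is false.
  w5 (successors {w1, w3, w5}): φ is true.
  w6 (successors {w1, w6, w8}): φ is false.
  w7 (successors {w0, w3, w6, w7}): φ is false.
  w8 (successors {w1, w4, w8}): φ is false.
For instance, at w8:
  At w8: []((~s | (p -> q)) -> p) requires (~s | (p -> q)) -> p at every successor {w1, w4, w8}.
    (~s | (p -> q)) -> p fails at w8, so []((~s | (p -> q)) -> p) is false at w8.
Satisfying worlds: {w5}

w5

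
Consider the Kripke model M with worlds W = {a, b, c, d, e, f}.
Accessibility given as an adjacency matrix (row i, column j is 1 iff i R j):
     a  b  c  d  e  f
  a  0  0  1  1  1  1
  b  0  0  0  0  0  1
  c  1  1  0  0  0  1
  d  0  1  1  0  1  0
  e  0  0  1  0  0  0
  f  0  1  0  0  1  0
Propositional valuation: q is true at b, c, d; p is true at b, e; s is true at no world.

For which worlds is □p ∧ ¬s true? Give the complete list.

Recall that □ψ holds at a world iff ψ holds at every accessible world, and ◇ψ holds iff ψ holds at some accessible world.
Let φ = □p ∧ ¬s. Evaluate φ at each world:
  a (successors {c, d, e, f}): φ is false.
  b (successors {f}): φ is false.
  c (successors {a, b, f}): φ is false.
  d (successors {b, c, e}): φ is false.
  e (successors {c}): φ is false.
  f (successors {b, e}): φ is true.
For instance, at d:
  At d: □p is false, ¬s is true, so □p ∧ ¬s is false.
    At d: □p requires p at every successor {b, c, e}.
      p fails at c, so □p is false at d.
Satisfying worlds: {f}

f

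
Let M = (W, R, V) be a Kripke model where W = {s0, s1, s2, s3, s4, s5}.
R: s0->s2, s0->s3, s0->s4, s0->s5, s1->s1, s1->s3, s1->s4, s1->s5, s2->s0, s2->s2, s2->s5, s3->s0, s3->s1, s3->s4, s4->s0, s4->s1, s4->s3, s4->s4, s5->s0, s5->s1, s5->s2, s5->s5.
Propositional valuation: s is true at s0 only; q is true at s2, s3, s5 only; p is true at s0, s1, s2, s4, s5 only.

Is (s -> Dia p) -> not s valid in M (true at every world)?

Let φ = (s -> Dia p) -> not s. Evaluate φ at each world:
  s0 (successors {s2, s3, s4, s5}): φ is false.
  s1 (successors {s1, s3, s4, s5}): φ is true.
  s2 (successors {s0, s2, s5}): φ is true.
  s3 (successors {s0, s1, s4}): φ is true.
  s4 (successors {s0, s1, s3, s4}): φ is true.
  s5 (successors {s0, s1, s2, s5}): φ is true.
Detail at s0 (counterexample):
  At s0: s -> Dia p is true, not s is false, so (s -> Dia p) -> not s is false.
    At s0: s is true, Dia p is true, so s -> Dia p is true.
      At s0: Dia p requires p at some successor in {s2, s3, s4, s5}.
        p holds at s2, so Dia p is true at s0.

No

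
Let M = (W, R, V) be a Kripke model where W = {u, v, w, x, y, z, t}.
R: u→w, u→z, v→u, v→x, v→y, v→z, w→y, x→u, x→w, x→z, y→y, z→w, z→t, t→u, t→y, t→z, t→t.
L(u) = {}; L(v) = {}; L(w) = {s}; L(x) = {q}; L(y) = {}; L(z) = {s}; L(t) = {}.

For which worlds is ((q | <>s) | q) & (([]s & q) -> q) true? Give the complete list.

Let φ = ((q | <>s) | q) & (([]s & q) -> q). Evaluate φ at each world:
  u (successors {w, z}): φ is true.
  v (successors {u, x, y, z}): φ is true.
  w (successors {y}): φ is false.
  x (successors {u, w, z}): φ is true.
  y (successors {y}): φ is false.
  z (successors {w, t}): φ is true.
  t (successors {u, y, z, t}): φ is true.
For instance, at v:
  At v: (q | <>s) | q is true, ([]s & q) -> q is true, so ((q | <>s) | q) & (([]s & q) -> q) is true.
    At v: q | <>s is true, q is false, so (q | <>s) | q is true.
      At v: q is false, <>s is true, so q | <>s is true.
    At v: []s & q is false, q is false, so ([]s & q) -> q is true.
      At v: []s is false, q is false, so []s & q is false.
Satisfying worlds: {u, v, x, z, t}

u, v, x, z, t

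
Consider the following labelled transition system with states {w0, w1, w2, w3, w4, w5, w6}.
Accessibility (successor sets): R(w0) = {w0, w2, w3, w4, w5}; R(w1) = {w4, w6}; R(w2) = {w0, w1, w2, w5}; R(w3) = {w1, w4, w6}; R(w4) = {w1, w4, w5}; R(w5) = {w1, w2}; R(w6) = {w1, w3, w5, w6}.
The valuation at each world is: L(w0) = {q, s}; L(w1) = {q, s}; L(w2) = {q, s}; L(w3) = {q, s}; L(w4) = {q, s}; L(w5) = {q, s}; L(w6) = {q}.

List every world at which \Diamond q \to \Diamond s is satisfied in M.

Let φ = \Diamond q \to \Diamond s. Evaluate φ at each world:
  w0 (successors {w0, w2, w3, w4, w5}): φ is true.
  w1 (successors {w4, w6}): φ is true.
  w2 (successors {w0, w1, w2, w5}): φ is true.
  w3 (successors {w1, w4, w6}): φ is true.
  w4 (successors {w1, w4, w5}): φ is true.
  w5 (successors {w1, w2}): φ is true.
  w6 (successors {w1, w3, w5, w6}): φ is true.
For instance, at w0:
  At w0: \Diamond q is true, \Diamond s is true, so \Diamond q \to \Diamond s is true.
    At w0: \Diamond q requires q at some successor in {w0, w2, w3, w4, w5}.
      q holds at w0, so \Diamond q is true at w0.
    At w0: \Diamond s requires s at some successor in {w0, w2, w3, w4, w5}.
      s holds at w0, so \Diamond s is true at w0.
Satisfying worlds: {w0, w1, w2, w3, w4, w5, w6}

w0, w1, w2, w3, w4, w5, w6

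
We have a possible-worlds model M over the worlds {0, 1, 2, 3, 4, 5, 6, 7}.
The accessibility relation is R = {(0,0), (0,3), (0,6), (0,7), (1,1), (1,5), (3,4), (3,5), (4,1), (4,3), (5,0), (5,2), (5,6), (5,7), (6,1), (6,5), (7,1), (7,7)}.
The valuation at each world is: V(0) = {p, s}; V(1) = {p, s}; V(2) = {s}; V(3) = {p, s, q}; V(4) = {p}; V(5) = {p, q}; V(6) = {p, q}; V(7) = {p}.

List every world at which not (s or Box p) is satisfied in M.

5

Let φ = not (s or Box p). Evaluate φ at each world:
  0 (successors {0, 3, 6, 7}): φ is false.
  1 (successors {1, 5}): φ is false.
  2 (successors ∅): φ is false.
  3 (successors {4, 5}): φ is false.
  4 (successors {1, 3}): φ is false.
  5 (successors {0, 2, 6, 7}): φ is true.
  6 (successors {1, 5}): φ is false.
  7 (successors {1, 7}): φ is false.
For instance, at 4:
  At 4: s or Box p is true, so not (s or Box p) is false.
    At 4: s is false, Box p is true, so s or Box p is true.
      At 4: Box p requires p at every successor {1, 3}.
        At 1: p is true.
        At 3: p is true.
      So Box p is true at 4.
Satisfying worlds: {5}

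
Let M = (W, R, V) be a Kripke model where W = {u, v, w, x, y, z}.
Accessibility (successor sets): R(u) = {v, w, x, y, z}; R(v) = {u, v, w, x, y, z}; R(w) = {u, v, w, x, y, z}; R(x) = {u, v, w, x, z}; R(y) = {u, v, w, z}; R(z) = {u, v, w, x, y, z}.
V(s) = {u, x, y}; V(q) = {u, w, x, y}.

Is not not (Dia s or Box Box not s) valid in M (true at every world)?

Let φ = not not (Dia s or Box Box not s). Evaluate φ at each world:
  u (successors {v, w, x, y, z}): φ is true.
  v (successors {u, v, w, x, y, z}): φ is true.
  w (successors {u, v, w, x, y, z}): φ is true.
  x (successors {u, v, w, x, z}): φ is true.
  y (successors {u, v, w, z}): φ is true.
  z (successors {u, v, w, x, y, z}): φ is true.
For instance, at y:
  At y: not (Dia s or Box Box not s) is false, so not not (Dia s or Box Box not s) is true.
    At y: Dia s or Box Box not s is true, so not (Dia s or Box Box not s) is false.
      At y: Dia s is true, Box Box not s is false, so Dia s or Box Box not s is true.

Yes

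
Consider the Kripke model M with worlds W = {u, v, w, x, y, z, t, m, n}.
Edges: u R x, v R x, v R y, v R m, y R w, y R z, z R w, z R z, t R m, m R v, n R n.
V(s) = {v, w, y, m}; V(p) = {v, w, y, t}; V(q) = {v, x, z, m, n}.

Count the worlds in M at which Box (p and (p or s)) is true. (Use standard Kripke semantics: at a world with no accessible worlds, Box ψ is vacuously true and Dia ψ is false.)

3

Let φ = Box (p and (p or s)). Evaluate φ at each world:
  u (successors {x}): φ is false.
  v (successors {x, y, m}): φ is false.
  w (successors ∅): φ is true.
  x (successors ∅): φ is true.
  y (successors {w, z}): φ is false.
  z (successors {w, z}): φ is false.
  t (successors {m}): φ is false.
  m (successors {v}): φ is true.
  n (successors {n}): φ is false.
For instance, at t:
  At t: Box (p and (p or s)) requires p and (p or s) at every successor {m}.
    p and (p or s) fails at m, so Box (p and (p or s)) is false at t.
Satisfying worlds: {w, x, m}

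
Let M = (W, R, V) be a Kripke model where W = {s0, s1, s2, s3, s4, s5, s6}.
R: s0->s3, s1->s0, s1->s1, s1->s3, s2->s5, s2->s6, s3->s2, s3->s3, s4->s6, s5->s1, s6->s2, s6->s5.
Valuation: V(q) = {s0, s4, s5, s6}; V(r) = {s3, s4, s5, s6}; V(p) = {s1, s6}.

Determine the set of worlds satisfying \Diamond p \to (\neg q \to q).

Let φ = \Diamond p \to (\neg q \to q). Evaluate φ at each world:
  s0 (successors {s3}): φ is true.
  s1 (successors {s0, s1, s3}): φ is false.
  s2 (successors {s5, s6}): φ is false.
  s3 (successors {s2, s3}): φ is true.
  s4 (successors {s6}): φ is true.
  s5 (successors {s1}): φ is true.
  s6 (successors {s2, s5}): φ is true.
For instance, at s0:
  At s0: \Diamond p is false, \neg q \to q is true, so \Diamond p \to (\neg q \to q) is true.
    At s0: \Diamond p requires p at some successor in {s3}.
      At s3: p is false.
    So \Diamond p is false at s0.
Satisfying worlds: {s0, s3, s4, s5, s6}

s0, s3, s4, s5, s6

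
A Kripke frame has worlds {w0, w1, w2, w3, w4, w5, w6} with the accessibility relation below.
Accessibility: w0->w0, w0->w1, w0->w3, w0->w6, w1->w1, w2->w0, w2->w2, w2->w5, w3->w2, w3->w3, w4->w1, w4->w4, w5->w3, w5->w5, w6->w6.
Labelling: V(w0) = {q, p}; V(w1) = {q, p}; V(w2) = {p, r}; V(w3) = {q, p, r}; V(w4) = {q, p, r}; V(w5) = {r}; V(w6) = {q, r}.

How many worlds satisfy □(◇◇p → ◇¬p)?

Recall that □ψ holds at a world iff ψ holds at every accessible world, and ◇ψ holds iff ψ holds at some accessible world.
Let φ = □(◇◇p → ◇¬p). Evaluate φ at each world:
  w0 (successors {w0, w1, w3, w6}): φ is false.
  w1 (successors {w1}): φ is false.
  w2 (successors {w0, w2, w5}): φ is true.
  w3 (successors {w2, w3}): φ is false.
  w4 (successors {w1, w4}): φ is false.
  w5 (successors {w3, w5}): φ is false.
  w6 (successors {w6}): φ is true.
For instance, at w4:
  At w4: □(◇◇p → ◇¬p) requires ◇◇p → ◇¬p at every successor {w1, w4}.
    ◇◇p → ◇¬p fails at w1, so □(◇◇p → ◇¬p) is false at w4.
      At w1: ◇◇p is true, ◇¬p is false, so ◇◇p → ◇¬p is false.
Satisfying worlds: {w2, w6}

2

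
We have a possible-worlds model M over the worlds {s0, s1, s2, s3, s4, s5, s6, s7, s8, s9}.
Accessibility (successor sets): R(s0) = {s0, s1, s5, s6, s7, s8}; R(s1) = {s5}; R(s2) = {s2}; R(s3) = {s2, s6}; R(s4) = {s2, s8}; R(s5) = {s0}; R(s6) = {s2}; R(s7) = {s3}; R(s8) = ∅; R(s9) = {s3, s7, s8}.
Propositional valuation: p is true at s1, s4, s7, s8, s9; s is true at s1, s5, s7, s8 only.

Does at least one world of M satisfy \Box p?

Let φ = \Box p. Evaluate φ at each world:
  s0 (successors {s0, s1, s5, s6, s7, s8}): φ is false.
  s1 (successors {s5}): φ is false.
  s2 (successors {s2}): φ is false.
  s3 (successors {s2, s6}): φ is false.
  s4 (successors {s2, s8}): φ is false.
  s5 (successors {s0}): φ is false.
  s6 (successors {s2}): φ is false.
  s7 (successors {s3}): φ is false.
  s8 (successors ∅): φ is true.
  s9 (successors {s3, s7, s8}): φ is false.
Detail at s8 (witness):
  At s8: no accessible worlds, so \Box p holds vacuously.

Yes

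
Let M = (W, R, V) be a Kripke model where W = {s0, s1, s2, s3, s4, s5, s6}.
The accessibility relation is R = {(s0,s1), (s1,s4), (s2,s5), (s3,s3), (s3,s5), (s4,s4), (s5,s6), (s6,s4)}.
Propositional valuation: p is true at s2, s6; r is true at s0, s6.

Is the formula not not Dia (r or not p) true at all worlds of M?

Yes

Let φ = not not Dia (r or not p). Evaluate φ at each world:
  s0 (successors {s1}): φ is true.
  s1 (successors {s4}): φ is true.
  s2 (successors {s5}): φ is true.
  s3 (successors {s3, s5}): φ is true.
  s4 (successors {s4}): φ is true.
  s5 (successors {s6}): φ is true.
  s6 (successors {s4}): φ is true.
For instance, at s1:
  At s1: not Dia (r or not p) is false, so not not Dia (r or not p) is true.
    At s1: Dia (r or not p) is true, so not Dia (r or not p) is false.
      At s1: Dia (r or not p) requires r or not p at some successor in {s4}.
        r or not p holds at s4, so Dia (r or not p) is true at s1.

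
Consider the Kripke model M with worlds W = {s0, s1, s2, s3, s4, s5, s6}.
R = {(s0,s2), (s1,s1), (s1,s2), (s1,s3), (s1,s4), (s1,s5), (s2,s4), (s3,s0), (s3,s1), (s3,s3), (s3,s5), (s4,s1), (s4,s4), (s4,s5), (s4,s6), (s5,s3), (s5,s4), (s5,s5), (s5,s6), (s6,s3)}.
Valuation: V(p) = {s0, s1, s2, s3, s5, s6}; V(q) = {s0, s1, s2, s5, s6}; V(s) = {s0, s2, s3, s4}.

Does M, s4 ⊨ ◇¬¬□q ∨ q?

At s4: ◇¬¬□q is false, q is false, so ◇¬¬□q ∨ q is false.
  At s4: ◇¬¬□q requires ¬¬□q at some successor in {s1, s4, s5, s6}.
    At s1: ¬¬□q is false.
    At s4: ¬¬□q is false.
    At s5: ¬¬□q is false.
    At s6: ¬¬□q is false.
  So ◇¬¬□q is false at s4.

No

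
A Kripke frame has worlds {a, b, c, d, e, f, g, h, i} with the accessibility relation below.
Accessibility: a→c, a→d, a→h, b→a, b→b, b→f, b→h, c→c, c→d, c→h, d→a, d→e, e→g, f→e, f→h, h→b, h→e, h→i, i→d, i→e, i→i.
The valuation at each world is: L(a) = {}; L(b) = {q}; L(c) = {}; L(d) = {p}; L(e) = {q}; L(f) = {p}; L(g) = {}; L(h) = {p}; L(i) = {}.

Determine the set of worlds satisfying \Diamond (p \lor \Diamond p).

Recall that \Diamond ψ holds at a world iff ψ holds at some accessible world.
Let φ = \Diamond (p \lor \Diamond p). Evaluate φ at each world:
  a (successors {c, d, h}): φ is true.
  b (successors {a, b, f, h}): φ is true.
  c (successors {c, d, h}): φ is true.
  d (successors {a, e}): φ is true.
  e (successors {g}): φ is false.
  f (successors {e, h}): φ is true.
  g (successors ∅): φ is false.
  h (successors {b, e, i}): φ is true.
  i (successors {d, e, i}): φ is true.
For instance, at e:
  At e: \Diamond (p \lor \Diamond p) requires p \lor \Diamond p at some successor in {g}.
    At g: p \lor \Diamond p is false.
  So \Diamond (p \lor \Diamond p) is false at e.
Satisfying worlds: {a, b, c, d, f, h, i}

a, b, c, d, f, h, i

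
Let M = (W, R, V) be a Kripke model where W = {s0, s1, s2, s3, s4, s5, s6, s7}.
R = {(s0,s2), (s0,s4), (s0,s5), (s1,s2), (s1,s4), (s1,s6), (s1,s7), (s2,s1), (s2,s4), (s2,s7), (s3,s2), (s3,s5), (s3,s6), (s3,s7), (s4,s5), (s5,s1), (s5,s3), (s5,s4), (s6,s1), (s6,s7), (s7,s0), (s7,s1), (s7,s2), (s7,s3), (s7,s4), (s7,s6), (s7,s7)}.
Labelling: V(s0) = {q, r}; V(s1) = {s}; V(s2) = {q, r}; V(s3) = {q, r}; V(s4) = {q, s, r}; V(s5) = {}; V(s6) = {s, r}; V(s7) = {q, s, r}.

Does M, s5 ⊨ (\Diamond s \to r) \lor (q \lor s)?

No

At s5: \Diamond s \to r is false, q \lor s is false, so (\Diamond s \to r) \lor (q \lor s) is false.
  At s5: \Diamond s is true, r is false, so \Diamond s \to r is false.
    At s5: \Diamond s requires s at some successor in {s1, s3, s4}.
      s holds at s1, so \Diamond s is true at s5.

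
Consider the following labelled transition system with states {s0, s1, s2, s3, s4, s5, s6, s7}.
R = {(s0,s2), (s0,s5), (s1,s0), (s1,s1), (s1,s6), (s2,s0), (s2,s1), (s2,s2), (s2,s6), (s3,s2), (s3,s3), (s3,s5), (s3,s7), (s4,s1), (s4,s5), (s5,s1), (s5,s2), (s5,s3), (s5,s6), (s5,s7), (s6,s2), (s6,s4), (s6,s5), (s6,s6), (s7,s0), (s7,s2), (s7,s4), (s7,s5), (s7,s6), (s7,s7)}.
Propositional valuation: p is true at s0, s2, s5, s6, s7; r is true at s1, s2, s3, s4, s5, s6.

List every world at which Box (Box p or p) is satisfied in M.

Let φ = Box (Box p or p). Evaluate φ at each world:
  s0 (successors {s2, s5}): φ is true.
  s1 (successors {s0, s1, s6}): φ is false.
  s2 (successors {s0, s1, s2, s6}): φ is false.
  s3 (successors {s2, s3, s5, s7}): φ is false.
  s4 (successors {s1, s5}): φ is false.
  s5 (successors {s1, s2, s3, s6, s7}): φ is false.
  s6 (successors {s2, s4, s5, s6}): φ is false.
  s7 (successors {s0, s2, s4, s5, s6, s7}): φ is false.
For instance, at s5:
  At s5: Box (Box p or p) requires Box p or p at every successor {s1, s2, s3, s6, s7}.
    Box p or p fails at s1, so Box (Box p or p) is false at s5.
      At s1: Box p is false, p is false, so Box p or p is false.
Satisfying worlds: {s0}

s0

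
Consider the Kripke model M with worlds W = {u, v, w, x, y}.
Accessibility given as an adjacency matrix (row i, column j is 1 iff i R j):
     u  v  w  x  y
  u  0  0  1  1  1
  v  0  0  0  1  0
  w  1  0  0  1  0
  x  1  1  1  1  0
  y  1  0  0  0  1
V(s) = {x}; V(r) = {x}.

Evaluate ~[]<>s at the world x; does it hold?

At x: []<>s is true, so ~[]<>s is false.
  At x: []<>s requires <>s at every successor {u, v, w, x}.
    At u: <>s is true.
    At v: <>s is true.
    At w: <>s is true.
    At x: <>s is true.
  So []<>s is true at x.

No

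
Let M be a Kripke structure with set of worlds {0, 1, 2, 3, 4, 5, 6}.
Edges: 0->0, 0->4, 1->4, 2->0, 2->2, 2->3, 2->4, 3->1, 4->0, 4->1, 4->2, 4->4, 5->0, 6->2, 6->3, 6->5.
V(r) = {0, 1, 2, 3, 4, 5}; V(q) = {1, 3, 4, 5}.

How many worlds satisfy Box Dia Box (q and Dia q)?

Recall that Box ψ holds at a world iff ψ holds at every accessible world, and Dia ψ holds iff ψ holds at some accessible world.
Let φ = Box Dia Box (q and Dia q). Evaluate φ at each world:
  0 (successors {0, 4}): φ is false.
  1 (successors {4}): φ is true.
  2 (successors {0, 2, 3, 4}): φ is false.
  3 (successors {1}): φ is false.
  4 (successors {0, 1, 2, 4}): φ is false.
  5 (successors {0}): φ is false.
  6 (successors {2, 3, 5}): φ is false.
For instance, at 1:
  At 1: Box Dia Box (q and Dia q) requires Dia Box (q and Dia q) at every successor {4}.
      At 4: Dia Box (q and Dia q) requires Box (q and Dia q) at some successor in {0, 1, 2, 4}.
        Box (q and Dia q) holds at 1, so Dia Box (q and Dia q) is true at 4.
  So Box Dia Box (q and Dia q) is true at 1.
Satisfying worlds: {1}

1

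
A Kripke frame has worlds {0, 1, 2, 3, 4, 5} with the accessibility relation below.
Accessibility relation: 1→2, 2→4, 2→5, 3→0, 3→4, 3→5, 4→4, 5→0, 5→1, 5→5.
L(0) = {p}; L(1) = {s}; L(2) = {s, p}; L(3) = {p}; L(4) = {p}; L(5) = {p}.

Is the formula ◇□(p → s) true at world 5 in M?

Yes

At 5: ◇□(p → s) requires □(p → s) at some successor in {0, 1, 5}.
  □(p → s) holds at 0, so ◇□(p → s) is true at 5.
    At 0: no accessible worlds, so □(p → s) holds vacuously.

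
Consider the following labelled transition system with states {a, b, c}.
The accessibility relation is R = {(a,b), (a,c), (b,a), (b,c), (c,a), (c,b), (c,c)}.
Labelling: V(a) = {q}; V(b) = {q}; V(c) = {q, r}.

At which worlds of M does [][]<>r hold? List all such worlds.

Let φ = [][]<>r. Evaluate φ at each world:
  a (successors {b, c}): φ is true.
  b (successors {a, c}): φ is true.
  c (successors {a, b, c}): φ is true.
For instance, at c:
  At c: [][]<>r requires []<>r at every successor {a, b, c}.
      At a: []<>r requires <>r at every successor {b, c}.
        At b: <>r is true.
        At c: <>r is true.
      So []<>r is true at a.
      At b: []<>r requires <>r at every successor {a, c}.
        At a: <>r is true.
        At c: <>r is true.
      So []<>r is true at b.
      At c: []<>r requires <>r at every successor {a, b, c}.
        At a: <>r is true.
        At b: <>r is true.
        At c: <>r is true.
      So []<>r is true at c.
  So [][]<>r is true at c.
Satisfying worlds: {a, b, c}

a, b, c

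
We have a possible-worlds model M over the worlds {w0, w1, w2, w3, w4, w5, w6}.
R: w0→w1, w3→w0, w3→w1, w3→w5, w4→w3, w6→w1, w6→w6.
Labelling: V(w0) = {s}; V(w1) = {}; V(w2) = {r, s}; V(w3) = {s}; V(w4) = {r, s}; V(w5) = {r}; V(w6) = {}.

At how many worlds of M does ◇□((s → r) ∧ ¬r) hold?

3

Recall that □ψ holds at a world iff ψ holds at every accessible world, and ◇ψ holds iff ψ holds at some accessible world.
Let φ = ◇□((s → r) ∧ ¬r). Evaluate φ at each world:
  w0 (successors {w1}): φ is true.
  w1 (successors ∅): φ is false.
  w2 (successors ∅): φ is false.
  w3 (successors {w0, w1, w5}): φ is true.
  w4 (successors {w3}): φ is false.
  w5 (successors ∅): φ is false.
  w6 (successors {w1, w6}): φ is true.
For instance, at w0:
  At w0: ◇□((s → r) ∧ ¬r) requires □((s → r) ∧ ¬r) at some successor in {w1}.
    □((s → r) ∧ ¬r) holds at w1, so ◇□((s → r) ∧ ¬r) is true at w0.
      At w1: no accessible worlds, so □((s → r) ∧ ¬r) holds vacuously.
Satisfying worlds: {w0, w3, w6}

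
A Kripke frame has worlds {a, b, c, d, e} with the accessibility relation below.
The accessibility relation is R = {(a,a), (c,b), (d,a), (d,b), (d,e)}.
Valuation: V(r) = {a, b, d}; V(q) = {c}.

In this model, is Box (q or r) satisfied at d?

At d: Box (q or r) requires q or r at every successor {a, b, e}.
  q or r fails at e, so Box (q or r) is false at d.

No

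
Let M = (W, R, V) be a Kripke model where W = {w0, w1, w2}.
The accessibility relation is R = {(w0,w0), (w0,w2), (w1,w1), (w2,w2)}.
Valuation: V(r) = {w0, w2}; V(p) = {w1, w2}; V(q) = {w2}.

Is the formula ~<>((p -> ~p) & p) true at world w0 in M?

Recall that <>ψ holds at a world iff ψ holds at some accessible world.
At w0: <>((p -> ~p) & p) is false, so ~<>((p -> ~p) & p) is true.
  At w0: <>((p -> ~p) & p) requires (p -> ~p) & p at some successor in {w0, w2}.
    At w0: (p -> ~p) & p is false.
    At w2: (p -> ~p) & p is false.
  So <>((p -> ~p) & p) is false at w0.

Yes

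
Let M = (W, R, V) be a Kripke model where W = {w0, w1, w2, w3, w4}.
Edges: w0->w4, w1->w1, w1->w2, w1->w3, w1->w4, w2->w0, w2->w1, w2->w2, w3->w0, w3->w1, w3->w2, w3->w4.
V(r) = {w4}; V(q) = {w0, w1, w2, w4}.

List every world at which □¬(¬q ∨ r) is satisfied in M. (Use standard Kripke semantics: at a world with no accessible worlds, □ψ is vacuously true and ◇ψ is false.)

w2, w4

Let φ = □¬(¬q ∨ r). Evaluate φ at each world:
  w0 (successors {w4}): φ is false.
  w1 (successors {w1, w2, w3, w4}): φ is false.
  w2 (successors {w0, w1, w2}): φ is true.
  w3 (successors {w0, w1, w2, w4}): φ is false.
  w4 (successors ∅): φ is true.
For instance, at w3:
  At w3: □¬(¬q ∨ r) requires ¬(¬q ∨ r) at every successor {w0, w1, w2, w4}.
    ¬(¬q ∨ r) fails at w4, so □¬(¬q ∨ r) is false at w3.
Satisfying worlds: {w2, w4}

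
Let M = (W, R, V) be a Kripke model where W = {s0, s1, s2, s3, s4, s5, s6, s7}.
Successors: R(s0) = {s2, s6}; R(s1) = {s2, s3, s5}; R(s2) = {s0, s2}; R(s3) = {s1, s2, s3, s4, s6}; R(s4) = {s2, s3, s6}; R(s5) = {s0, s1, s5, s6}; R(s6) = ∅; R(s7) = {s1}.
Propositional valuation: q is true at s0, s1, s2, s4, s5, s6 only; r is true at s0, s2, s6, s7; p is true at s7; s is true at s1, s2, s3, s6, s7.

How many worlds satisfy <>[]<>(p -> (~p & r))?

Let φ = <>[]<>(p -> (~p & r)). Evaluate φ at each world:
  s0 (successors {s2, s6}): φ is true.
  s1 (successors {s2, s3, s5}): φ is true.
  s2 (successors {s0, s2}): φ is true.
  s3 (successors {s1, s2, s3, s4, s6}): φ is true.
  s4 (successors {s2, s3, s6}): φ is true.
  s5 (successors {s0, s1, s5, s6}): φ is true.
  s6 (successors ∅): φ is false.
  s7 (successors {s1}): φ is true.
For instance, at s2:
  At s2: <>[]<>(p -> (~p & r)) requires []<>(p -> (~p & r)) at some successor in {s0, s2}.
    []<>(p -> (~p & r)) holds at s2, so <>[]<>(p -> (~p & r)) is true at s2.
      At s2: []<>(p -> (~p & r)) requires <>(p -> (~p & r)) at every successor {s0, s2}.
        At s0: <>(p -> (~p & r)) is true.
        At s2: <>(p -> (~p & r)) is true.
      So []<>(p -> (~p & r)) is true at s2.
Satisfying worlds: {s0, s1, s2, s3, s4, s5, s7}

7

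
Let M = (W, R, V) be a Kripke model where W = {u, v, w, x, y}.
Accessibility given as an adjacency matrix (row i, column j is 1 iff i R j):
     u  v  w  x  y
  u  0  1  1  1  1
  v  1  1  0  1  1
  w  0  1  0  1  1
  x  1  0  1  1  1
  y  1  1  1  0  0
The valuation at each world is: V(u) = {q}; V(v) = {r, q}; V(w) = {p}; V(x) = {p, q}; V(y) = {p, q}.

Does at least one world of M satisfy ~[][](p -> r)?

Yes

Let φ = ~[][](p -> r). Evaluate φ at each world:
  u (successors {v, w, x, y}): φ is true.
  v (successors {u, v, x, y}): φ is true.
  w (successors {v, x, y}): φ is true.
  x (successors {u, w, x, y}): φ is true.
  y (successors {u, v, w}): φ is true.
Detail at u (witness):
  At u: [][](p -> r) is false, so ~[][](p -> r) is true.
    At u: [][](p -> r) requires [](p -> r) at every successor {v, w, x, y}.
      [](p -> r) fails at v, so [][](p -> r) is false at u.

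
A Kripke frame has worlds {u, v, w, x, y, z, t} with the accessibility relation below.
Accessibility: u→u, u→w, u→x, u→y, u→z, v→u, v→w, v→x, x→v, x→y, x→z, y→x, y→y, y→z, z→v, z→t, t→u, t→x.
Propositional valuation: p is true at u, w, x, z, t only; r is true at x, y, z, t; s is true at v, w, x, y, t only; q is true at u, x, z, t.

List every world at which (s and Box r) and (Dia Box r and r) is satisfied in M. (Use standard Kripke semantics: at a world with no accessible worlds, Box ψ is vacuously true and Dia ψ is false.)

y

Let φ = (s and Box r) and (Dia Box r and r). Evaluate φ at each world:
  u (successors {u, w, x, y, z}): φ is false.
  v (successors {u, w, x}): φ is false.
  w (successors ∅): φ is false.
  x (successors {v, y, z}): φ is false.
  y (successors {x, y, z}): φ is true.
  z (successors {v, t}): φ is false.
  t (successors {u, x}): φ is false.
For instance, at u:
  At u: s and Box r is false, Dia Box r and r is false, so (s and Box r) and (Dia Box r and r) is false.
    At u: s is false, Box r is false, so s and Box r is false.
      At u: Box r requires r at every successor {u, w, x, y, z}.
        r fails at u, so Box r is false at u.
    At u: Dia Box r is true, r is false, so Dia Box r and r is false.
      At u: Dia Box r requires Box r at some successor in {u, w, x, y, z}.
        Box r holds at w, so Dia Box r is true at u.
Satisfying worlds: {y}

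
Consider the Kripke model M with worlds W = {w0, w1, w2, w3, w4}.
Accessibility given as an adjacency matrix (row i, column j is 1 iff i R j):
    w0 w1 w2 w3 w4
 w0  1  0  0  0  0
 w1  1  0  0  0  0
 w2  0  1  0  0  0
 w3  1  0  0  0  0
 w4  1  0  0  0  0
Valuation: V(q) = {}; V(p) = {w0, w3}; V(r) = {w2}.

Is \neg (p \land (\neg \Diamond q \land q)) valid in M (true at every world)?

Yes

Let φ = \neg (p \land (\neg \Diamond q \land q)). Evaluate φ at each world:
  w0 (successors {w0}): φ is true.
  w1 (successors {w0}): φ is true.
  w2 (successors {w1}): φ is true.
  w3 (successors {w0}): φ is true.
  w4 (successors {w0}): φ is true.
For instance, at w1:
  At w1: p \land (\neg \Diamond q \land q) is false, so \neg (p \land (\neg \Diamond q \land q)) is true.
    At w1: p is false, \neg \Diamond q \land q is false, so p \land (\neg \Diamond q \land q) is false.
      At w1: \neg \Diamond q is true, q is false, so \neg \Diamond q \land q is false.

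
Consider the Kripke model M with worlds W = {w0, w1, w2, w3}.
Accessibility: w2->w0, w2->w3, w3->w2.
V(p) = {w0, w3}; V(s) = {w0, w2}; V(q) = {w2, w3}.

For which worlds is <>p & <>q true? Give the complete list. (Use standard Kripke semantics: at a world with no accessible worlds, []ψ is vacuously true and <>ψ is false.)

w2

Let φ = <>p & <>q. Evaluate φ at each world:
  w0 (successors ∅): φ is false.
  w1 (successors ∅): φ is false.
  w2 (successors {w0, w3}): φ is true.
  w3 (successors {w2}): φ is false.
For instance, at w2:
  At w2: <>p is true, <>q is true, so <>p & <>q is true.
    At w2: <>p requires p at some successor in {w0, w3}.
      p holds at w0, so <>p is true at w2.
    At w2: <>q requires q at some successor in {w0, w3}.
      q holds at w3, so <>q is true at w2.
Satisfying worlds: {w2}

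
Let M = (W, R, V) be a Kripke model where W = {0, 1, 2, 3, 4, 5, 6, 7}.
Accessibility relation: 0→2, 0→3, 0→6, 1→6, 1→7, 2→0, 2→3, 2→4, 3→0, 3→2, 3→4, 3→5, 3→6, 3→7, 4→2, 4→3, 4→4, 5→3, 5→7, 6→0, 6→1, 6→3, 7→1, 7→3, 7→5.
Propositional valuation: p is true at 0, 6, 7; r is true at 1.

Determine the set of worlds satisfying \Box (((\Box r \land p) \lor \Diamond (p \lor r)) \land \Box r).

none

Let φ = \Box (((\Box r \land p) \lor \Diamond (p \lor r)) \land \Box r). Evaluate φ at each world:
  0 (successors {2, 3, 6}): φ is false.
  1 (successors {6, 7}): φ is false.
  2 (successors {0, 3, 4}): φ is false.
  3 (successors {0, 2, 4, 5, 6, 7}): φ is false.
  4 (successors {2, 3, 4}): φ is false.
  5 (successors {3, 7}): φ is false.
  6 (successors {0, 1, 3}): φ is false.
  7 (successors {1, 3, 5}): φ is false.
For instance, at 3:
  At 3: \Box (((\Box r \land p) \lor \Diamond (p \lor r)) \land \Box r) requires ((\Box r \land p) \lor \Diamond (p \lor r)) \land \Box r at every successor {0, 2, 4, 5, 6, 7}.
    ((\Box r \land p) \lor \Diamond (p \lor r)) \land \Box r fails at 0, so \Box (((\Box r \land p) \lor \Diamond (p \lor r)) \land \Box r) is false at 3.
      At 0: (\Box r \land p) \lor \Diamond (p \lor r) is true, \Box r is false, so ((\Box r \land p) \lor \Diamond (p \lor r)) \land \Box r is false.
Satisfying worlds: none.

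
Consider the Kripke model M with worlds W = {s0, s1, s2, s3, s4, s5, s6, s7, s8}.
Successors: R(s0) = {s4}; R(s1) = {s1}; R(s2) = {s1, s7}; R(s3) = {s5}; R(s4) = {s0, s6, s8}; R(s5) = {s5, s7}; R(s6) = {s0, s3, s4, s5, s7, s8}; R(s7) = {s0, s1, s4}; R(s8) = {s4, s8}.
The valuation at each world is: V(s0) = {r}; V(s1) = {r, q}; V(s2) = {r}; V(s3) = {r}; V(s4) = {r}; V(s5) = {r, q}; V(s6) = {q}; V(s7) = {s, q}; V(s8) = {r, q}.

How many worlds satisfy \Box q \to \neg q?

Let φ = \Box q \to \neg q. Evaluate φ at each world:
  s0 (successors {s4}): φ is true.
  s1 (successors {s1}): φ is false.
  s2 (successors {s1, s7}): φ is true.
  s3 (successors {s5}): φ is true.
  s4 (successors {s0, s6, s8}): φ is true.
  s5 (successors {s5, s7}): φ is false.
  s6 (successors {s0, s3, s4, s5, s7, s8}): φ is true.
  s7 (successors {s0, s1, s4}): φ is true.
  s8 (successors {s4, s8}): φ is true.
For instance, at s5:
  At s5: \Box q is true, \neg q is false, so \Box q \to \neg q is false.
    At s5: \Box q requires q at every successor {s5, s7}.
      At s5: q is true.
      At s7: q is true.
    So \Box q is true at s5.
Satisfying worlds: {s0, s2, s3, s4, s6, s7, s8}

7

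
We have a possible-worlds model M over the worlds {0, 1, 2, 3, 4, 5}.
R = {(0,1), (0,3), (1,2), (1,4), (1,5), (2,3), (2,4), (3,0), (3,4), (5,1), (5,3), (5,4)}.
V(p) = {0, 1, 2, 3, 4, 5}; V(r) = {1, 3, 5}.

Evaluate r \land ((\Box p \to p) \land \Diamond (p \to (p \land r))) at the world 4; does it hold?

No

Recall that \Box ψ holds at a world iff ψ holds at every accessible world, and \Diamond ψ holds iff ψ holds at some accessible world.
At 4: r is false, (\Box p \to p) \land \Diamond (p \to (p \land r)) is false, so r \land ((\Box p \to p) \land \Diamond (p \to (p \land r))) is false.
  At 4: \Box p \to p is true, \Diamond (p \to (p \land r)) is false, so (\Box p \to p) \land \Diamond (p \to (p \land r)) is false.
    At 4: \Box p is true, p is true, so \Box p \to p is true.
      At 4: no accessible worlds, so \Box p holds vacuously.
    At 4: no accessible worlds, so \Diamond (p \to (p \land r)) is false.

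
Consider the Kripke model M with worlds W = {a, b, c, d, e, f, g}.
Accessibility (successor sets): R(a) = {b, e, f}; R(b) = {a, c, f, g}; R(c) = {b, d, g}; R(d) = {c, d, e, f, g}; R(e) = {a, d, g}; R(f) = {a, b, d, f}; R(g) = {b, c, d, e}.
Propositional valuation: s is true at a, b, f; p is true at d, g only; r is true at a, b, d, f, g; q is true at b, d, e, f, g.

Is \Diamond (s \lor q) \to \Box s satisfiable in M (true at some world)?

No

Let φ = \Diamond (s \lor q) \to \Box s. Evaluate φ at each world:
  a (successors {b, e, f}): φ is false.
  b (successors {a, c, f, g}): φ is false.
  c (successors {b, d, g}): φ is false.
  d (successors {c, d, e, f, g}): φ is false.
  e (successors {a, d, g}): φ is false.
  f (successors {a, b, d, f}): φ is false.
  g (successors {b, c, d, e}): φ is false.
For instance, at g:
  At g: \Diamond (s \lor q) is true, \Box s is false, so \Diamond (s \lor q) \to \Box s is false.
    At g: \Diamond (s \lor q) requires s \lor q at some successor in {b, c, d, e}.
      s \lor q holds at b, so \Diamond (s \lor q) is true at g.
    At g: \Box s requires s at every successor {b, c, d, e}.
      s fails at c, so \Box s is false at g.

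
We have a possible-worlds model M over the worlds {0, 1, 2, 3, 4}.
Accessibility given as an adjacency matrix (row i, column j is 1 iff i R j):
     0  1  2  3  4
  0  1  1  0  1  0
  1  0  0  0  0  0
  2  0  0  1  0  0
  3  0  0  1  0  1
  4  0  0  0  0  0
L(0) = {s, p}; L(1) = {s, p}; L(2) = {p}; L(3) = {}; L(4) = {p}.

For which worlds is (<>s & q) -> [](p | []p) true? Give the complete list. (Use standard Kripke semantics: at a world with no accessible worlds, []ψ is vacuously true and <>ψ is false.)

Let φ = (<>s & q) -> [](p | []p). Evaluate φ at each world:
  0 (successors {0, 1, 3}): φ is true.
  1 (successors ∅): φ is true.
  2 (successors {2}): φ is true.
  3 (successors {2, 4}): φ is true.
  4 (successors ∅): φ is true.
For instance, at 0:
  At 0: <>s & q is false, [](p | []p) is true, so (<>s & q) -> [](p | []p) is true.
    At 0: <>s is true, q is false, so <>s & q is false.
      At 0: <>s requires s at some successor in {0, 1, 3}.
        s holds at 0, so <>s is true at 0.
    At 0: [](p | []p) requires p | []p at every successor {0, 1, 3}.
      At 0: p | []p is true.
      At 1: p | []p is true.
      At 3: p | []p is true.
    So [](p | []p) is true at 0.
Satisfying worlds: {0, 1, 2, 3, 4}

0, 1, 2, 3, 4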